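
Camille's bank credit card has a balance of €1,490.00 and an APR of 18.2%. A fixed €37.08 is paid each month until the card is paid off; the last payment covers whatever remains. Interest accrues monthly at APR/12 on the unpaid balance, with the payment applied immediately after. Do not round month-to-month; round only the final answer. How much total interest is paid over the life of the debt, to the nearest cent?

Monthly rate r = 18.2%/12 = 1.51667% = 0.0151667.
Payoff takes n = ⌈−ln(1 − rB₀/P)/ln(1+r)⌉ = ⌈62.460⌉ = 63 payments; the last is €17.12.
Total paid = 62·€37.08 + €17.12 = €2,316.08.
Total interest = total paid − principal = €2,316.08 − €1,490.00 = €826.08.

€826.08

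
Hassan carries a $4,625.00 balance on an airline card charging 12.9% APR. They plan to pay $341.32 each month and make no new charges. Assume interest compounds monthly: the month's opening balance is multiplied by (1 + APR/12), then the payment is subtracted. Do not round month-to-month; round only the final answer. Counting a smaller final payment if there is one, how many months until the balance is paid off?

15 payments

Monthly rate r = 12.9%/12 = 1.075% = 0.01075.
Recurrence: B ← B·(1+r) − $341.32.
Month 1: interest $49.72; balance after payment $4,333.40.
Month 2: interest $46.58; balance after payment $4,038.66.
Closed form: n = −ln(1 − rB₀/P)/ln(1+r) = −ln(0.85433)/ln(1.01075) ≈ 14.724, so the balance reaches zero during payment 15.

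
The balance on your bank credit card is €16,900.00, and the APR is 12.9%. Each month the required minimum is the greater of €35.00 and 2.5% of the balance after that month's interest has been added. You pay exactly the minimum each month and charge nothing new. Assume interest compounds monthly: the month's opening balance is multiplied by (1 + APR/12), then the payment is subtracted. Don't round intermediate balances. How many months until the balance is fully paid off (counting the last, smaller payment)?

223 months

Monthly rate r = 12.9%/12 = 1.075% = 0.01075.
While 2.5% of the post-interest balance exceeds €35.00, each month B ← (B·(1+r))·(1 − 0.025), i.e. B shrinks by the factor (1+r)·0.975 = 0.98548.
This holds for months 1–172. Entering month 173 the balance is €1,365.86; 2.5% of the post-interest balance is now below €35.00, so the flat €35.00 minimum applies from here.
From month 173 a fixed €35.00 at rate r clears €1,365.86 in 51 more payments. Total: 172 + 51 = 223 months.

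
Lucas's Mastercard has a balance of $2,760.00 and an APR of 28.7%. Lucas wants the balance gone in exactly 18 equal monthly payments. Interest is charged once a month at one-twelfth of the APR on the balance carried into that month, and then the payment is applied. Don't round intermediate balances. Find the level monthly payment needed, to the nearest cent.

Monthly rate r = 28.7%/12 = 2.39167% = 0.0239167.
Level-payment amortization: P = B₀·r / (1 − (1+r)^(−n)) = 2760.00·0.0239167 / (1 − 1.02392^(−18)).
Denominator 1 − (1+r)^(−18) = 0.346512959.
P = 66.01 / 0.346512959 ≈ 190.50.

$190.50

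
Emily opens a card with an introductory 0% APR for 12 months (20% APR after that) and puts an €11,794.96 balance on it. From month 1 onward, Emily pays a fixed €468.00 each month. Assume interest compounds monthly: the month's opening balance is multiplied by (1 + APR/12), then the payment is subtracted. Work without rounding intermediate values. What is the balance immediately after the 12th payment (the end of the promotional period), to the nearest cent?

Promo months 1–12 at r₀ = 0%/12 = 0; months 13+ at r₁ = 20%/12 = 0.0166667.
After month 12 (no interest yet): B = €11,794.96 − 12·€468.00 = €6,178.96.

€6,178.96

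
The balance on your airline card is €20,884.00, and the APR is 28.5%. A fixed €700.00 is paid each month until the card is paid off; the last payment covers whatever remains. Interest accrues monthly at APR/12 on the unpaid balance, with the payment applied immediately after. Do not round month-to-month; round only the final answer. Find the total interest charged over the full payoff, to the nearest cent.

€15,887.05

Monthly rate r = 28.5%/12 = 2.375% = 0.02375.
Payoff takes n = ⌈−ln(1 − rB₀/P)/ln(1+r)⌉ = ⌈52.527⌉ = 53 payments; the last is €371.05.
Total paid = 52·€700.00 + €371.05 = €36,771.05.
Total interest = total paid − principal = €36,771.05 − €20,884.00 = €15,887.05.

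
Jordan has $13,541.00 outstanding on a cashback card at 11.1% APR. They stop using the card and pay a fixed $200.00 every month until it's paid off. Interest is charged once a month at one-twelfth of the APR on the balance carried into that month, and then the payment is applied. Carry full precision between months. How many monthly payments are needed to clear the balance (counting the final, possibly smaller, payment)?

Monthly rate r = 11.1%/12 = 0.925% = 0.00925.
Recurrence: B ← B·(1+r) − $200.00.
Month 1: interest $125.25; balance after payment $13,466.25.
Month 2: interest $124.56; balance after payment $13,390.82.
Closed form: n = −ln(1 − rB₀/P)/ln(1+r) = −ln(0.37373)/ln(1.00925) ≈ 106.894, so the balance reaches zero during payment 107.

107 months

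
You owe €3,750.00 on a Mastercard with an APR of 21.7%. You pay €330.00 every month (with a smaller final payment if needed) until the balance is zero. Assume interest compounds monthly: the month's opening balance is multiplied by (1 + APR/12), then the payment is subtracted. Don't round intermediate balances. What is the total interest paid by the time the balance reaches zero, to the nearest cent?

€486.08

Monthly rate r = 21.7%/12 = 1.80833% = 0.0180833.
Payoff takes n = ⌈−ln(1 − rB₀/P)/ln(1+r)⌉ = ⌈12.835⌉ = 13 payments; the last is €276.08.
Total paid = 12·€330.00 + €276.08 = €4,236.08.
Total interest = total paid − principal = €4,236.08 − €3,750.00 = €486.08.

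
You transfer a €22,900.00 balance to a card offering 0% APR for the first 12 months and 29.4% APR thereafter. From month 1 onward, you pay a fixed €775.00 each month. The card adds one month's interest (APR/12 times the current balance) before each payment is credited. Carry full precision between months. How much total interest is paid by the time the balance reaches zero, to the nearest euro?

Promo months 1–12 at r₀ = 0%/12 = 0; months 13+ at r₁ = 29.4%/12 = 0.0245.
After month 12 (no interest yet): B = €22,900.00 − 12·€775.00 = €13,600.00.
Then at r₁ with €775.00/mo: n₂ = −ln(1 − r₁·B/P)/ln(1+r₁) ≈ 23.22 → 24 more payments.
Total paid = 35·€775.00 + €171.24 = €27,296.24; interest = €27,296.24 − €22,900.00 = €4,396.24.

€4,396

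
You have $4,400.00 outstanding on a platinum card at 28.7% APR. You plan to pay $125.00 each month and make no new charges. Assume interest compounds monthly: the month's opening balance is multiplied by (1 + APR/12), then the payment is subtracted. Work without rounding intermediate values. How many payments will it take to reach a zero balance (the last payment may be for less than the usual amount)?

Monthly rate r = 28.7%/12 = 2.39167% = 0.0239167.
Recurrence: B ← B·(1+r) − $125.00.
Month 1: interest $105.23; balance after payment $4,380.23.
Month 2: interest $104.76; balance after payment $4,359.99.
Closed form: n = −ln(1 − rB₀/P)/ln(1+r) = −ln(0.15813)/ln(1.02392) ≈ 78.033, so the balance reaches zero during payment 79.

79 payments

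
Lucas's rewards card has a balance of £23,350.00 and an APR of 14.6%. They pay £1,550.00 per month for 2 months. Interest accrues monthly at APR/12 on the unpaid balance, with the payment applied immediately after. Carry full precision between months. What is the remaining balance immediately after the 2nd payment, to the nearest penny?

Monthly rate r = 14.6%/12 = 1.21667% = 0.0121667.
Each month: B ← B·(1+r) − £1,550.00.
Month 1: interest £284.09; balance after payment £22,084.09.
Month 2: interest £268.69; balance after payment £20,802.78.

£20,802.78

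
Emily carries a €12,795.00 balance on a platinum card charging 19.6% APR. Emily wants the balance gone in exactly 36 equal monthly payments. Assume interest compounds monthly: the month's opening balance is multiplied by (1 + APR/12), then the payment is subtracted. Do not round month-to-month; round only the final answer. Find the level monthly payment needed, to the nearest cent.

€472.90

Monthly rate r = 19.6%/12 = 1.63333% = 0.0163333.
Level-payment amortization: P = B₀·r / (1 − (1+r)^(−n)) = 12795.00·0.0163333 / (1 − 1.01633^(−36)).
Denominator 1 − (1+r)^(−36) = 0.441918157.
P = 208.985 / 0.441918157 ≈ 472.90.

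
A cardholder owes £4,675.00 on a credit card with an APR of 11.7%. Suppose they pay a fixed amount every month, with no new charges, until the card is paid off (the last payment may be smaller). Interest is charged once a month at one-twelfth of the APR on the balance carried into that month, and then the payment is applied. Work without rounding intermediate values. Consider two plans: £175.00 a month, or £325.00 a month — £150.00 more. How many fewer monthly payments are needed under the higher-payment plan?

Monthly rate r = 11.7%/12 = 0.975% = 0.00975.
At £175.00/mo: n = ⌈−ln(1 − rB₀/P)/ln(1+r)⌉ = 32 payments (last £17.15); total interest = total paid − £4,675.00 = £767.15.
At £325.00/mo: 16 payments (last £187.02); total interest £387.02.
Payments saved = 32 − 16 = 16.

16 fewer payments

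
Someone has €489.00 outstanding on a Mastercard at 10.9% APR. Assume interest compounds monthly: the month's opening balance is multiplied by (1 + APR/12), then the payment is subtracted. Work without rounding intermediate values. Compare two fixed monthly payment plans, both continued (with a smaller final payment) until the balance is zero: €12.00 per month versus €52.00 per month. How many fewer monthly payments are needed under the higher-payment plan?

Monthly rate r = 10.9%/12 = 0.908333% = 0.00908333.
At €12.00/mo: n = ⌈−ln(1 − rB₀/P)/ln(1+r)⌉ = 52 payments (last €1.48); total interest = total paid − €489.00 = €124.48.
At €52.00/mo: 10 payments (last €45.50); total interest €24.50.
Payments saved = 52 − 10 = 42.

42 fewer payments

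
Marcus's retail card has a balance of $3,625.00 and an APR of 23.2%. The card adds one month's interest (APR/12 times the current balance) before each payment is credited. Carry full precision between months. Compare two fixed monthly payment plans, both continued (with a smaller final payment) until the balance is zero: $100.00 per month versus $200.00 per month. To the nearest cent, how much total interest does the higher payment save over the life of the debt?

$1,795.51

Monthly rate r = 23.2%/12 = 1.93333% = 0.0193333.
At $100.00/mo: n = ⌈−ln(1 − rB₀/P)/ln(1+r)⌉ = 64 payments (last $2.00); total interest = total paid − $3,625.00 = $2,677.00.
At $200.00/mo: 23 payments (last $106.49); total interest $881.49.
Interest saved = $2,677.00 − $881.49 = $1,795.51.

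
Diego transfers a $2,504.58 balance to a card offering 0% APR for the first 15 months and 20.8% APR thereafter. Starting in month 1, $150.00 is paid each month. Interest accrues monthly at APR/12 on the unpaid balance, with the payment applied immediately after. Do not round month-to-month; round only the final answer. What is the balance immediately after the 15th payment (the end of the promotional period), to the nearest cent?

Promo months 1–15 at r₀ = 0%/12 = 0; months 16+ at r₁ = 20.8%/12 = 0.0173333.
After month 15 (no interest yet): B = $2,504.58 − 15·$150.00 = $254.58.

$254.58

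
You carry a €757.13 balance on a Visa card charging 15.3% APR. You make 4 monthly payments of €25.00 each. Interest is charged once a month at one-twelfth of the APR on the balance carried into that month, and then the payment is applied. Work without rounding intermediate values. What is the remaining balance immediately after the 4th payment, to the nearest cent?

€694.56

Monthly rate r = 15.3%/12 = 1.275% = 0.01275.
Each month: B ← B·(1+r) − €25.00.
Month 1: interest €9.65; balance after payment €741.78.
Month 2: interest €9.46; balance after payment €726.24.
Month 3: interest €9.26; balance after payment €710.50.
Month 4: interest €9.06; balance after payment €694.56.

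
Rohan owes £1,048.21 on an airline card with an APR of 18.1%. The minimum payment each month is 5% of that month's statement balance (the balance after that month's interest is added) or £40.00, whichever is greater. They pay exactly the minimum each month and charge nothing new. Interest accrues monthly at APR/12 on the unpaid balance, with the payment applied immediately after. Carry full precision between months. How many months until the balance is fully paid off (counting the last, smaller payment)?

32 months

Monthly rate r = 18.1%/12 = 1.50833% = 0.0150833.
While 5% of the post-interest balance exceeds £40.00, each month B ← (B·(1+r))·(1 − 0.05), i.e. B shrinks by the factor (1+r)·0.95 = 0.96433.
This holds for months 1–8. Entering month 9 the balance is £783.88; 5% of the post-interest balance is now below £40.00, so the flat £40.00 minimum applies from here.
From month 9 a fixed £40.00 at rate r clears £783.88 in 24 more payments. Total: 8 + 24 = 32 months.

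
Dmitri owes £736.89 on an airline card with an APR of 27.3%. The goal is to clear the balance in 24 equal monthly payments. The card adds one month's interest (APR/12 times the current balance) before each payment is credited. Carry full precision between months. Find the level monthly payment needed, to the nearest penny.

Monthly rate r = 27.3%/12 = 2.275% = 0.02275.
Level-payment amortization: P = B₀·r / (1 − (1+r)^(−n)) = 736.89·0.02275 / (1 − 1.02275^(−24)).
Denominator 1 − (1+r)^(−24) = 0.417182902.
P = 16.7642 / 0.417182902 ≈ 40.18.

£40.18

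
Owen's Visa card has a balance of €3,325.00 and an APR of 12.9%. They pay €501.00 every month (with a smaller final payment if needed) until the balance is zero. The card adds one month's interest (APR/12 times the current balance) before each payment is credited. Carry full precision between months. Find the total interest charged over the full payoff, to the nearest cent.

€143.27

Monthly rate r = 12.9%/12 = 1.075% = 0.01075.
Payoff takes n = ⌈−ln(1 − rB₀/P)/ln(1+r)⌉ = ⌈6.922⌉ = 7 payments; the last is €462.27.
Total paid = 6·€501.00 + €462.27 = €3,468.27.
Total interest = total paid − principal = €3,468.27 − €3,325.00 = €143.27.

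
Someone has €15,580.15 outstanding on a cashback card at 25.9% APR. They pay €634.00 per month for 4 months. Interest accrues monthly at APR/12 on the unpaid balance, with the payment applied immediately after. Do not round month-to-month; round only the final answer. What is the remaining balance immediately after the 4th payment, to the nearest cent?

Monthly rate r = 25.9%/12 = 2.15833% = 0.0215833.
Each month: B ← B·(1+r) − €634.00.
Month 1: interest €336.27; balance after payment €15,282.42.
Month 2: interest €329.85; balance after payment €14,978.27.
Month 3: interest €323.28; balance after payment €14,667.55.
Month 4: interest €316.57; balance after payment €14,350.12.

€14,350.12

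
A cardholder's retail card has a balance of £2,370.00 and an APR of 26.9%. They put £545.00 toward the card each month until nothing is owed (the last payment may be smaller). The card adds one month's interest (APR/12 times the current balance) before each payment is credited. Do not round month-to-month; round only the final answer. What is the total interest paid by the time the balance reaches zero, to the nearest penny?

Monthly rate r = 26.9%/12 = 2.24167% = 0.0224167.
Payoff takes n = ⌈−ln(1 − rB₀/P)/ln(1+r)⌉ = ⌈4.627⌉ = 5 payments; the last is £342.88.
Total paid = 4·£545.00 + £342.88 = £2,522.88.
Total interest = total paid − principal = £2,522.88 − £2,370.00 = £152.88.

£152.88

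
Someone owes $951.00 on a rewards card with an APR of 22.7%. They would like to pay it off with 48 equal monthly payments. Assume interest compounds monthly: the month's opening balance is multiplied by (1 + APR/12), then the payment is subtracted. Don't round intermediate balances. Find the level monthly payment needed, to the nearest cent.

Monthly rate r = 22.7%/12 = 1.89167% = 0.0189167.
Level-payment amortization: P = B₀·r / (1 − (1+r)^(−n)) = 951.00·0.0189167 / (1 − 1.01892^(−48)).
Denominator 1 − (1+r)^(−48) = 0.593234581.
P = 17.9897 / 0.593234581 ≈ 30.32.

$30.32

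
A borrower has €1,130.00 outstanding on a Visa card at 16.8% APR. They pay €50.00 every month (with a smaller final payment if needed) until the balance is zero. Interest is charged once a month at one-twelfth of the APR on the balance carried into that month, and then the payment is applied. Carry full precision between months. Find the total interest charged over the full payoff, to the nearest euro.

Monthly rate r = 16.8%/12 = 1.4% = 0.014.
Payoff takes n = ⌈−ln(1 − rB₀/P)/ln(1+r)⌉ = ⌈27.360⌉ = 28 payments; the last is €18.08.
Total paid = 27·€50.00 + €18.08 = €1,368.08.
Total interest = total paid − principal = €1,368.08 − €1,130.00 = €238.08.

€238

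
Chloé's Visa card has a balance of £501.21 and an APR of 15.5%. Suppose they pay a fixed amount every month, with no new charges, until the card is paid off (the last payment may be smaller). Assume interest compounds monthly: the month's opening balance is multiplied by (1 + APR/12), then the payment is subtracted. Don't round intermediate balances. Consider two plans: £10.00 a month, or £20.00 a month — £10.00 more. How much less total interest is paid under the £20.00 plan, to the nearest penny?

Monthly rate r = 15.5%/12 = 1.29167% = 0.0129167.
At £10.00/mo: n = ⌈−ln(1 − rB₀/P)/ln(1+r)⌉ = 82 payments (last £2.24); total interest = total paid − £501.21 = £311.03.
At £20.00/mo: 31 payments (last £9.53); total interest £108.32.
Interest saved = £311.03 − £108.32 = £202.71.

£202.71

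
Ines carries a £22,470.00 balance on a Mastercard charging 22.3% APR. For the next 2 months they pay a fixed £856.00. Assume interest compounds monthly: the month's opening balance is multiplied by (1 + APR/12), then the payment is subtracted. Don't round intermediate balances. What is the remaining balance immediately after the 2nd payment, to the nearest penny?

£21,584.99

Monthly rate r = 22.3%/12 = 1.85833% = 0.0185833.
Each month: B ← B·(1+r) − £856.00.
Month 1: interest £417.57; balance after payment £22,031.57.
Month 2: interest £409.42; balance after payment £21,584.99.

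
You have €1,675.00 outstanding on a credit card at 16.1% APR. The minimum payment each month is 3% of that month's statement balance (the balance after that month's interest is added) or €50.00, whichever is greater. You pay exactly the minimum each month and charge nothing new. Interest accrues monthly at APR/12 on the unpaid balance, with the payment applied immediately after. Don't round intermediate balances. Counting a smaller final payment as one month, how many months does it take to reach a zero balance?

45 months

Monthly rate r = 16.1%/12 = 1.34167% = 0.0134167.
While 3% of the post-interest balance exceeds €50.00, each month B ← (B·(1+r))·(1 − 0.03), i.e. B shrinks by the factor (1+r)·0.97 = 0.98301.
This holds for months 1–2. Entering month 3 the balance is €1,618.58; 3% of the post-interest balance is now below €50.00, so the flat €50.00 minimum applies from here.
From month 3 a fixed €50.00 at rate r clears €1,618.58 in 43 more payments. Total: 2 + 43 = 45 months.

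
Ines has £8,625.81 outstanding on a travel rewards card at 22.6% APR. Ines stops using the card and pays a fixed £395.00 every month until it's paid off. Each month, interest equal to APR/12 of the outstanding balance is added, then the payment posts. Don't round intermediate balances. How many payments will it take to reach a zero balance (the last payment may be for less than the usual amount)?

Monthly rate r = 22.6%/12 = 1.88333% = 0.0188333.
Recurrence: B ← B·(1+r) − £395.00.
Month 1: interest £162.45; balance after payment £8,393.26.
Month 2: interest £158.07; balance after payment £8,156.34.
Closed form: n = −ln(1 − rB₀/P)/ln(1+r) = −ln(0.58873)/ln(1.01883) ≈ 28.395, so the balance reaches zero during payment 29.

29 payments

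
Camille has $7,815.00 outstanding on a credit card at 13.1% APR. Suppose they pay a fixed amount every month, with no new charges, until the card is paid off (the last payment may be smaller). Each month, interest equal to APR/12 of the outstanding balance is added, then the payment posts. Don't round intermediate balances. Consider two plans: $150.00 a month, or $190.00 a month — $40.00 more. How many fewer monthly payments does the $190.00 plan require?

Monthly rate r = 13.1%/12 = 1.09167% = 0.0109167.
At $150.00/mo: n = ⌈−ln(1 − rB₀/P)/ln(1+r)⌉ = 78 payments (last $70.09); total interest = total paid − $7,815.00 = $3,805.09.
At $190.00/mo: 55 payments (last $170.73); total interest $2,615.73.
Payments saved = 78 − 55 = 23.

23 fewer payments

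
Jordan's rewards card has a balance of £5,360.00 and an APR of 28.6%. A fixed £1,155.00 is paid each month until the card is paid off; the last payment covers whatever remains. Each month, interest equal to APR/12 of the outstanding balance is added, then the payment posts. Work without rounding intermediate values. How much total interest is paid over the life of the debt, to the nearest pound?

Monthly rate r = 28.6%/12 = 2.38333% = 0.0238333.
Payoff takes n = ⌈−ln(1 − rB₀/P)/ln(1+r)⌉ = ⌈4.976⌉ = 5 payments; the last is £1,128.00.
Total paid = 4·£1,155.00 + £1,128.00 = £5,748.00.
Total interest = total paid − principal = £5,748.00 − £5,360.00 = £388.00.

£388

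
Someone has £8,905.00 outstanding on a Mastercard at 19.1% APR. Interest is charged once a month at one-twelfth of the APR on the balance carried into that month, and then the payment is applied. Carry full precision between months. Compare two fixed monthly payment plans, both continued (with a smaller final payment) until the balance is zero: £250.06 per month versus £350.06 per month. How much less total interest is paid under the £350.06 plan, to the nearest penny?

£1,741.84

Monthly rate r = 19.1%/12 = 1.59167% = 0.0159167.
At £250.06/mo: n = ⌈−ln(1 − rB₀/P)/ln(1+r)⌉ = 53 payments (last £244.59); total interest = total paid − £8,905.00 = £4,342.71.
At £350.06/mo: 33 payments (last £303.95); total interest £2,600.87.
Interest saved = £4,342.71 − £2,600.87 = £1,741.84.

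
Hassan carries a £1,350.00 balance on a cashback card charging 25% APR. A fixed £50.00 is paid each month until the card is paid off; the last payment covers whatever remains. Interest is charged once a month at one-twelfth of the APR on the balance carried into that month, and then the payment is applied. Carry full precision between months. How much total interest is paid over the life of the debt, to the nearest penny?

£654.67

Monthly rate r = 25%/12 = 2.08333% = 0.0208333.
Payoff takes n = ⌈−ln(1 − rB₀/P)/ln(1+r)⌉ = ⌈40.092⌉ = 41 payments; the last is £4.67.
Total paid = 40·£50.00 + £4.67 = £2,004.67.
Total interest = total paid − principal = £2,004.67 − £1,350.00 = £654.67.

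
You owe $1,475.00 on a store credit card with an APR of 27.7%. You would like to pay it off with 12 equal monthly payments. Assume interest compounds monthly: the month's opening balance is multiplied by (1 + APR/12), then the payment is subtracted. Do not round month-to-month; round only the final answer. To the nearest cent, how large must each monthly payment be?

$142.13

Monthly rate r = 27.7%/12 = 2.30833% = 0.0230833.
Level-payment amortization: P = B₀·r / (1 − (1+r)^(−n)) = 1475.00·0.0230833 / (1 − 1.02308^(−12)).
Denominator 1 − (1+r)^(−12) = 0.239554871.
P = 34.0479 / 0.239554871 ≈ 142.13.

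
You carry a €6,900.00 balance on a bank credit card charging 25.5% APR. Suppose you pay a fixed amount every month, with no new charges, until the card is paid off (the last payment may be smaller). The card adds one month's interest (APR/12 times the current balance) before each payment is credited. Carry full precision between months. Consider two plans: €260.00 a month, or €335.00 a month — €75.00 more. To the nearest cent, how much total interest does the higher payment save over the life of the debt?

€1,090.66

Monthly rate r = 25.5%/12 = 2.125% = 0.02125.
At €260.00/mo: n = ⌈−ln(1 − rB₀/P)/ln(1+r)⌉ = 40 payments (last €123.26); total interest = total paid − €6,900.00 = €3,363.26.
At €335.00/mo: 28 payments (last €127.60); total interest €2,272.60.
Interest saved = €3,363.26 − €2,272.60 = €1,090.66.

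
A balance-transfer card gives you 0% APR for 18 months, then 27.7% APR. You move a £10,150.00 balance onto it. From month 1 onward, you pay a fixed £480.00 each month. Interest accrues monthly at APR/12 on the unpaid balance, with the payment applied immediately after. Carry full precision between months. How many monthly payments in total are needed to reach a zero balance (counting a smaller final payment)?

Promo months 1–18 at r₀ = 0%/12 = 0; months 19+ at r₁ = 27.7%/12 = 0.0230833.
After month 18 (no interest yet): B = £10,150.00 − 18·£480.00 = £1,510.00.
Then at r₁ with £480.00/mo: n₂ = −ln(1 − r₁·B/P)/ln(1+r₁) ≈ 3.30 → 4 more payments.

22 payments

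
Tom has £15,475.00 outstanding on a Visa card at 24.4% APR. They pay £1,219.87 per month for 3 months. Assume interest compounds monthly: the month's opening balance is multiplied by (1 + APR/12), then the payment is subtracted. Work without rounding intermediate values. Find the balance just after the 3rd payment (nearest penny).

£12,703.77

Monthly rate r = 24.4%/12 = 2.03333% = 0.0203333.
Each month: B ← B·(1+r) − £1,219.87.
Month 1: interest £314.66; balance after payment £14,569.79.
Month 2: interest £296.25; balance after payment £13,646.17.
Month 3: interest £277.47; balance after payment £12,703.77.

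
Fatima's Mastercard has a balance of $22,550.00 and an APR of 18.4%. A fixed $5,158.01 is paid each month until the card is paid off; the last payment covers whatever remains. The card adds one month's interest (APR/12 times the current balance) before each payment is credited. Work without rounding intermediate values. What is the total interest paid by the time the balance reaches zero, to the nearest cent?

$979.55

Monthly rate r = 18.4%/12 = 1.53333% = 0.0153333.
Payoff takes n = ⌈−ln(1 − rB₀/P)/ln(1+r)⌉ = ⌈4.560⌉ = 5 payments; the last is $2,897.51.
Total paid = 4·$5,158.01 + $2,897.51 = $23,529.55.
Total interest = total paid − principal = $23,529.55 − $22,550.00 = $979.55.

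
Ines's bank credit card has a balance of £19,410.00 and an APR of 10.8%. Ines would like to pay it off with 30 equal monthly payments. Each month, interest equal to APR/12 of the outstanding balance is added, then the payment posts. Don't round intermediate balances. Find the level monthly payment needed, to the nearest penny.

Monthly rate r = 10.8%/12 = 0.9% = 0.009.
Level-payment amortization: P = B₀·r / (1 − (1+r)^(−n)) = 19410.00·0.009 / (1 − 1.009^(−30)).
Denominator 1 − (1+r)^(−30) = 0.23569797.
P = 174.69 / 0.23569797 ≈ 741.16.

£741.16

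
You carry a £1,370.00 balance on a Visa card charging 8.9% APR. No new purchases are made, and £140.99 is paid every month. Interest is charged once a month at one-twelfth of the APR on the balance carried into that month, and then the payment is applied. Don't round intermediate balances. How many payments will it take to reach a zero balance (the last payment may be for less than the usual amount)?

11 months

Monthly rate r = 8.9%/12 = 0.741667% = 0.00741667.
Recurrence: B ← B·(1+r) − £140.99.
Month 1: interest £10.16; balance after payment £1,239.17.
Month 2: interest £9.19; balance after payment £1,107.37.
Closed form: n = −ln(1 − rB₀/P)/ln(1+r) = −ln(0.92793)/ln(1.00742) ≈ 10.122, so the balance reaches zero during payment 11.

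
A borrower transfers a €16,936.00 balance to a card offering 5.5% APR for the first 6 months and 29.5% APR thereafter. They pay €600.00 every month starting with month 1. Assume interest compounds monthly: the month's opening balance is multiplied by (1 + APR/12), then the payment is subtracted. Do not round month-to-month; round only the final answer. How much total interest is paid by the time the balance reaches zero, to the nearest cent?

€7,173.92

Promo months 1–6 at r₀ = 5.5%/12 = 0.00458333; months 7+ at r₁ = 29.5%/12 = 0.0245833.
After month 6: iterate B ← B·(1+r₀) − €600.00 for 6 months → €13,765.61.
Then at r₁ with €600.00/mo: n₂ = −ln(1 − r₁·B/P)/ln(1+r₁) ≈ 34.18 → 35 more payments.
Total paid = 40·€600.00 + €109.92 = €24,109.92; interest = €24,109.92 − €16,936.00 = €7,173.92.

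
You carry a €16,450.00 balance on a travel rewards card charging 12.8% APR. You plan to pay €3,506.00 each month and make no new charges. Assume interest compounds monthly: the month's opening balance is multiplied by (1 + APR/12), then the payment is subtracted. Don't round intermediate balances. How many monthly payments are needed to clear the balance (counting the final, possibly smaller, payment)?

5 payments

Monthly rate r = 12.8%/12 = 1.06667% = 0.0106667.
Recurrence: B ← B·(1+r) − €3,506.00.
Month 1: interest €175.47; balance after payment €13,119.47.
Month 2: interest €139.94; balance after payment €9,753.41.
Month 3: interest €104.04; balance after payment €6,351.44.
Month 4: interest €67.75; balance after payment €2,913.19.
Month 5: interest €31.07; balance after payment €0.00.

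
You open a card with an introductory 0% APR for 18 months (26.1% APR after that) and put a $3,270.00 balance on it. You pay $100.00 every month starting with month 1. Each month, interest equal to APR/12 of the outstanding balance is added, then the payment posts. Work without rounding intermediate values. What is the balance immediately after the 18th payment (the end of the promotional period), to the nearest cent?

Promo months 1–18 at r₀ = 0%/12 = 0; months 19+ at r₁ = 26.1%/12 = 0.02175.
After month 18 (no interest yet): B = $3,270.00 − 18·$100.00 = $1,470.00.

$1,470.00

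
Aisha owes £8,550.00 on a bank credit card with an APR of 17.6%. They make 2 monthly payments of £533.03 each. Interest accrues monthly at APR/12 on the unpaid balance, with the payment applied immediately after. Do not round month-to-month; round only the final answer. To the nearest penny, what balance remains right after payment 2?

£7,728.76

Monthly rate r = 17.6%/12 = 1.46667% = 0.0146667.
Each month: B ← B·(1+r) − £533.03.
Month 1: interest £125.40; balance after payment £8,142.37.
Month 2: interest £119.42; balance after payment £7,728.76.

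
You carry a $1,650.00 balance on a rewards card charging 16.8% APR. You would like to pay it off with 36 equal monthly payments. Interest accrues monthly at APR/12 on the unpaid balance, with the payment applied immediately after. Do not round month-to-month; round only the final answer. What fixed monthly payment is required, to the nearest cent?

Monthly rate r = 16.8%/12 = 1.4% = 0.014.
Level-payment amortization: P = B₀·r / (1 − (1+r)^(−n)) = 1650.00·0.014 / (1 − 1.014^(−36)).
Denominator 1 − (1+r)^(−36) = 0.39377531.
P = 23.1 / 0.39377531 ≈ 58.66.

$58.66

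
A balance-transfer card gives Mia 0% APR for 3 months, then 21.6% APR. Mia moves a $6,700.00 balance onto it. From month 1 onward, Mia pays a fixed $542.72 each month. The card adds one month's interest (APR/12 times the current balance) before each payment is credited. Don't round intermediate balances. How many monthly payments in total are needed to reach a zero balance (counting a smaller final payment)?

Promo months 1–3 at r₀ = 0%/12 = 0; months 4+ at r₁ = 21.6%/12 = 0.018.
After month 3 (no interest yet): B = $6,700.00 − 3·$542.72 = $5,071.84.
Then at r₁ with $542.72/mo: n₂ = −ln(1 − r₁·B/P)/ln(1+r₁) ≈ 10.32 → 11 more payments.

14 payments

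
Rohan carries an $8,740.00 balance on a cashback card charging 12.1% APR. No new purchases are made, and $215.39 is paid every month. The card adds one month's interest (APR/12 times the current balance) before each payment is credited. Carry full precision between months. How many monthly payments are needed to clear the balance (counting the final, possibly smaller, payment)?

Monthly rate r = 12.1%/12 = 1.00833% = 0.0100833.
Recurrence: B ← B·(1+r) − $215.39.
Month 1: interest $88.13; balance after payment $8,612.74.
Month 2: interest $86.85; balance after payment $8,484.19.
Closed form: n = −ln(1 − rB₀/P)/ln(1+r) = −ln(0.59084)/ln(1.01008) ≈ 52.448, so the balance reaches zero during payment 53.

53 months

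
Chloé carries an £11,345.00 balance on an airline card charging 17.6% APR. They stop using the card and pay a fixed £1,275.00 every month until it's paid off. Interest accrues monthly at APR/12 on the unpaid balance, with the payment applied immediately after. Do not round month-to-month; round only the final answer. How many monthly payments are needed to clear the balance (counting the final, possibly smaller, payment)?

10 payments

Monthly rate r = 17.6%/12 = 1.46667% = 0.0146667.
Recurrence: B ← B·(1+r) − £1,275.00.
Month 1: interest £166.39; balance after payment £10,236.39.
Month 2: interest £150.13; balance after payment £9,111.53.
Closed form: n = −ln(1 − rB₀/P)/ln(1+r) = −ln(0.8695)/ln(1.01467) ≈ 9.604, so the balance reaches zero during payment 10.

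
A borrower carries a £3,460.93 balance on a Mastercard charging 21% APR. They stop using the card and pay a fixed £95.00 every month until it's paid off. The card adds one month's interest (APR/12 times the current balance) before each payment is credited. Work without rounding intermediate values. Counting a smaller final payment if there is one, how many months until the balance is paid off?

59 months

Monthly rate r = 21%/12 = 1.75% = 0.0175.
Recurrence: B ← B·(1+r) − £95.00.
Month 1: interest £60.57; balance after payment £3,426.50.
Month 2: interest £59.96; balance after payment £3,391.46.
Closed form: n = −ln(1 − rB₀/P)/ln(1+r) = −ln(0.36246)/ln(1.0175) ≈ 58.497, so the balance reaches zero during payment 59.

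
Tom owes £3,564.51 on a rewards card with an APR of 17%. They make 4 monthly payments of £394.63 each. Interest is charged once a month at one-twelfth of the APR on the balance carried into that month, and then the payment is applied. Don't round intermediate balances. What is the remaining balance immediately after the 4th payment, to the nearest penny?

Monthly rate r = 17%/12 = 1.41667% = 0.0141667.
Each month: B ← B·(1+r) − £394.63.
Month 1: interest £50.50; balance after payment £3,220.38.
Month 2: interest £45.62; balance after payment £2,871.37.
Month 3: interest £40.68; balance after payment £2,517.42.
Month 4: interest £35.66; balance after payment £2,158.45.

£2,158.45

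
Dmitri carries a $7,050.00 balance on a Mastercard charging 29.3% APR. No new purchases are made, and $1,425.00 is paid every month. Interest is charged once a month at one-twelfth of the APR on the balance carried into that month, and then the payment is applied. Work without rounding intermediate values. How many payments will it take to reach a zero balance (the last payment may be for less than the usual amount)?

6 months

Monthly rate r = 29.3%/12 = 2.44167% = 0.0244167.
Recurrence: B ← B·(1+r) − $1,425.00.
Month 1: interest $172.14; balance after payment $5,797.14.
Month 2: interest $141.55; balance after payment $4,513.68.
Month 3: interest $110.21; balance after payment $3,198.89.
Month 4: interest $78.11; balance after payment $1,852.00.
Month 5: interest $45.22; balance after payment $472.22.
Month 6: interest $11.53; balance after payment $0.00.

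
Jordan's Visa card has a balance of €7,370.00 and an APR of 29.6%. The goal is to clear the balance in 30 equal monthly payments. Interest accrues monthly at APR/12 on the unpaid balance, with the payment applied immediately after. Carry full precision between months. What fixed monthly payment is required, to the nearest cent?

Monthly rate r = 29.6%/12 = 2.46667% = 0.0246667.
Level-payment amortization: P = B₀·r / (1 − (1+r)^(−n)) = 7370.00·0.0246667 / (1 − 1.02467^(−30)).
Denominator 1 − (1+r)^(−30) = 0.51858264.
P = 181.793 / 0.51858264 ≈ 350.56.

€350.56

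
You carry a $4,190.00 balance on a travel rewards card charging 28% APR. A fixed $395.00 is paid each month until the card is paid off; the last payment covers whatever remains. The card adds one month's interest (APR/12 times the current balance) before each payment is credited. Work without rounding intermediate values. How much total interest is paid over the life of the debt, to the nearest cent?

Monthly rate r = 28%/12 = 2.33333% = 0.0233333.
Payoff takes n = ⌈−ln(1 − rB₀/P)/ln(1+r)⌉ = ⌈12.329⌉ = 13 payments; the last is $130.90.
Total paid = 12·$395.00 + $130.90 = $4,870.90.
Total interest = total paid − principal = $4,870.90 − $4,190.00 = $680.90.

$680.90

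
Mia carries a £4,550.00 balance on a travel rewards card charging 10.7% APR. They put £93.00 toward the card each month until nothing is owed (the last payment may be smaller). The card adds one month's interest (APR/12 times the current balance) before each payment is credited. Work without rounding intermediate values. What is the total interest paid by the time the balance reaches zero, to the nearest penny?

Monthly rate r = 10.7%/12 = 0.891667% = 0.00891667.
Payoff takes n = ⌈−ln(1 − rB₀/P)/ln(1+r)⌉ = ⌈64.563⌉ = 65 payments; the last is £52.47.
Total paid = 64·£93.00 + £52.47 = £6,004.47.
Total interest = total paid − principal = £6,004.47 − £4,550.00 = £1,454.47.

£1,454.47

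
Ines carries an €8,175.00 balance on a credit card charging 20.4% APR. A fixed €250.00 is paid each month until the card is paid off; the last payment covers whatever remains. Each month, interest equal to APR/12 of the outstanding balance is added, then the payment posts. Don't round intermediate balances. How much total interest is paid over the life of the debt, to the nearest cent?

€3,863.30

Monthly rate r = 20.4%/12 = 1.7% = 0.017.
Payoff takes n = ⌈−ln(1 − rB₀/P)/ln(1+r)⌉ = ⌈48.152⌉ = 49 payments; the last is €38.30.
Total paid = 48·€250.00 + €38.30 = €12,038.30.
Total interest = total paid − principal = €12,038.30 − €8,175.00 = €3,863.30.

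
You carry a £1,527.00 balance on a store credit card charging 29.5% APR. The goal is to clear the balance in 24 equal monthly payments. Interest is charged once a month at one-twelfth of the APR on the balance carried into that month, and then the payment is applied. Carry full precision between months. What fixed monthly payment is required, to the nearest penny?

Monthly rate r = 29.5%/12 = 2.45833% = 0.0245833.
Level-payment amortization: P = B₀·r / (1 − (1+r)^(−n)) = 1527.00·0.0245833 / (1 − 1.02458^(−24)).
Denominator 1 − (1+r)^(−24) = 0.441703235.
P = 37.5388 / 0.441703235 ≈ 84.99.

£84.99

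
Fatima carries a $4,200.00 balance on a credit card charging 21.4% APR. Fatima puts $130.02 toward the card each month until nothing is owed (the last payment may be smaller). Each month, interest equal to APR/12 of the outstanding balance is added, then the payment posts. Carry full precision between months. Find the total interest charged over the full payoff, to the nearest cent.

Monthly rate r = 21.4%/12 = 1.78333% = 0.0178333.
Payoff takes n = ⌈−ln(1 − rB₀/P)/ln(1+r)⌉ = ⌈48.550⌉ = 49 payments; the last is $71.77.
Total paid = 48·$130.02 + $71.77 = $6,312.73.
Total interest = total paid − principal = $6,312.73 − $4,200.00 = $2,112.73.

$2,112.73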